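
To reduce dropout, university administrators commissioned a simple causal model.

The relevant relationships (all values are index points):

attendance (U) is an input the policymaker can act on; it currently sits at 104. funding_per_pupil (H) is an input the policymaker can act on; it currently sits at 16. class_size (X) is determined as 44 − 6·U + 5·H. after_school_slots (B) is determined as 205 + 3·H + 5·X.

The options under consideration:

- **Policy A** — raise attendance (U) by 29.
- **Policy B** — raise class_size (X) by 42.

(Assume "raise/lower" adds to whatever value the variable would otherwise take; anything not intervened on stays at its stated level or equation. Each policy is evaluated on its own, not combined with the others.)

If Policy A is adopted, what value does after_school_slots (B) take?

-3117

Policy A (U + 29):
  U = 104 + 29 = 133
  H = 16
  X = 44 − 6·133 + 5·16 = -674
  B = 205 + 3·16 + 5·(-674) = -3117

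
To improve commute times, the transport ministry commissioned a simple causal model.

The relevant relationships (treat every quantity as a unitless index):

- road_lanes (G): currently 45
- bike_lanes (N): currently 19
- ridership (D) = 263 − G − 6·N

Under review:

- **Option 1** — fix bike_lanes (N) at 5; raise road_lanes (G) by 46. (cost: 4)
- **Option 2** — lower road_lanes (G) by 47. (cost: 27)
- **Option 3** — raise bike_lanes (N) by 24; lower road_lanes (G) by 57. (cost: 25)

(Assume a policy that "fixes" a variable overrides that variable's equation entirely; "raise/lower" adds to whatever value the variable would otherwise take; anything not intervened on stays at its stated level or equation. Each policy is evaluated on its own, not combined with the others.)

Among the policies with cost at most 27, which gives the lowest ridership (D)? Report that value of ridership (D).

Option 1 (N := 5, G + 46):
  G = 45 + 46 = 91
  N = 5
  D = 263 − 91 − 6·5 = 142
Option 2 (G − 47):
  G = 45 − 47 = -2
  N = 19
  D = 263 − (-2) − 6·19 = 151
Option 3 (N + 24, G − 57):
  G = 45 − 57 = -12
  N = 19 + 24 = 43
  D = 263 − (-12) − 6·43 = 17
Comparing — Option 1: D=142, Option 2: D=151, Option 3: D=17. Lowest is 17 (Option 3).

17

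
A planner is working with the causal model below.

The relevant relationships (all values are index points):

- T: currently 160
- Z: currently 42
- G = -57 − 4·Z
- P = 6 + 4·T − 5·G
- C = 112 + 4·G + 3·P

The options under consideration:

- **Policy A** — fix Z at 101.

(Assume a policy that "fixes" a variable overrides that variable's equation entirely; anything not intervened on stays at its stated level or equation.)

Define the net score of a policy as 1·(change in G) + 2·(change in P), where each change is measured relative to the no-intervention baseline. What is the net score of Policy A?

Baseline:
  T = 160
  Z = 42
  G = -57 − 4·42 = -225
  P = 6 + 4·160 − 5·(-225) = 1771
Policy A (Z := 101):
  T = 160
  Z = 101
  G = -57 − 4·101 = -461
  P = 6 + 4·160 − 5·(-461) = 2951
ΔG = -461 − (-225) = -236; ΔP = 2951 − 1771 = 1180
Score = 1·(-236) + 2·1180 = 2124

2124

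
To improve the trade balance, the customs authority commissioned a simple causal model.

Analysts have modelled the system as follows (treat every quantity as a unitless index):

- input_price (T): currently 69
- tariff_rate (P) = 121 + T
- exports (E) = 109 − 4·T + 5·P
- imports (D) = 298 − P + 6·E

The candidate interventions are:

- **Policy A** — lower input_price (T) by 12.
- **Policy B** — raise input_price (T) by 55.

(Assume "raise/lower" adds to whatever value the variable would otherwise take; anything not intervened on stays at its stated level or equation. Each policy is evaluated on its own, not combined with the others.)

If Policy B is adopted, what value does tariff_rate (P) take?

Policy B (T + 55):
  T = 69 + 55 = 124
  P = 121 + 124 = 245

245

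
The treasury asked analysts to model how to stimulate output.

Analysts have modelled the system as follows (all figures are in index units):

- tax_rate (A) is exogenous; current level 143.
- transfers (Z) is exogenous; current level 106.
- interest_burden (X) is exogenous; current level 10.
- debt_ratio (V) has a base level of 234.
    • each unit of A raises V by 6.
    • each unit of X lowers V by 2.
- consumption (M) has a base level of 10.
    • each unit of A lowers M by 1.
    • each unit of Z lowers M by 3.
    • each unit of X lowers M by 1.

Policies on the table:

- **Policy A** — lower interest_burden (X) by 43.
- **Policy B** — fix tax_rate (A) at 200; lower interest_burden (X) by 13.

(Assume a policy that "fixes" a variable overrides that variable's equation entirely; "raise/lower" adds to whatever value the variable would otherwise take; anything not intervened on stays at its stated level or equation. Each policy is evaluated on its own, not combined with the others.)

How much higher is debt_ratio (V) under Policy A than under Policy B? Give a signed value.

Policy A (X − 43):
  A = 143
  X = 10 − 43 = -33
  V = 234 + 6·143 − 2·(-33) = 1158
Policy B (A := 200, X − 13):
  A = 200
  X = 10 − 13 = -3
  V = 234 + 6·200 − 2·(-3) = 1440
V: 1158 − 1440 = -282

-282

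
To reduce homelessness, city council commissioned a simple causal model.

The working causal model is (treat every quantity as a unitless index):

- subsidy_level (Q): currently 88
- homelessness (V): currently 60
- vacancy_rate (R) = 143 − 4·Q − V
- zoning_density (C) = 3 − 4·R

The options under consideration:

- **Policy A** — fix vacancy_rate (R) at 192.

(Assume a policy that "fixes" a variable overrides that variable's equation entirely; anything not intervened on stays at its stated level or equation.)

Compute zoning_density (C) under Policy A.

-765

Policy A (R := 192):
  Q = 88
  V = 60
  R = 192
  C = 3 − 4·192 = -765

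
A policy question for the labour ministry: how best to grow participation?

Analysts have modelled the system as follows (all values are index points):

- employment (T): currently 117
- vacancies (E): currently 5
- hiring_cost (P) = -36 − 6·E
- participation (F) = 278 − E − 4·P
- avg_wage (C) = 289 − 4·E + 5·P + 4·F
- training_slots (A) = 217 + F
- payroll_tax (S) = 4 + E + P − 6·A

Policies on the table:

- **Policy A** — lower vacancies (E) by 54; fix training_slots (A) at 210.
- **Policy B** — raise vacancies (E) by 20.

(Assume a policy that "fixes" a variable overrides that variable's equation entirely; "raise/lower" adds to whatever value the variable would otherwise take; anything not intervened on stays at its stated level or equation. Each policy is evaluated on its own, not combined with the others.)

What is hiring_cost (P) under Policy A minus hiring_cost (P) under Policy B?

444

Policy A (E − 54, A := 210):
  E = 5 − 54 = -49
  P = -36 − 6·(-49) = 258
Policy B (E + 20):
  E = 5 + 20 = 25
  P = -36 − 6·25 = -186
P: 258 − (-186) = 444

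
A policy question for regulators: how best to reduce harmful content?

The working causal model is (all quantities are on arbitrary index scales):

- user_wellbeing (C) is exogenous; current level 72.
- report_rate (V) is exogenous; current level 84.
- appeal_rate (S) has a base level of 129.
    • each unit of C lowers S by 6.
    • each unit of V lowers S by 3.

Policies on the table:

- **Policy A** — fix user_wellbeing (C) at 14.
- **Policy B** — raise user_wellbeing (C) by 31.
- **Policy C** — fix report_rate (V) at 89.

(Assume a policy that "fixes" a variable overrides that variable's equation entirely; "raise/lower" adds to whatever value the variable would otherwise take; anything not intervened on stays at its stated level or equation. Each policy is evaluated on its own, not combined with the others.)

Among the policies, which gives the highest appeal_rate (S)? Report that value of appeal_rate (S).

Policy A (C := 14):
  C = 14
  V = 84
  S = 129 − 6·14 − 3·84 = -207
Policy B (C + 31):
  C = 72 + 31 = 103
  V = 84
  S = 129 − 6·103 − 3·84 = -741
Policy C (V := 89):
  C = 72
  V = 89
  S = 129 − 6·72 − 3·89 = -570
Comparing — Policy A: S=-207, Policy B: S=-741, Policy C: S=-570. Highest is -207 (Policy A).

-207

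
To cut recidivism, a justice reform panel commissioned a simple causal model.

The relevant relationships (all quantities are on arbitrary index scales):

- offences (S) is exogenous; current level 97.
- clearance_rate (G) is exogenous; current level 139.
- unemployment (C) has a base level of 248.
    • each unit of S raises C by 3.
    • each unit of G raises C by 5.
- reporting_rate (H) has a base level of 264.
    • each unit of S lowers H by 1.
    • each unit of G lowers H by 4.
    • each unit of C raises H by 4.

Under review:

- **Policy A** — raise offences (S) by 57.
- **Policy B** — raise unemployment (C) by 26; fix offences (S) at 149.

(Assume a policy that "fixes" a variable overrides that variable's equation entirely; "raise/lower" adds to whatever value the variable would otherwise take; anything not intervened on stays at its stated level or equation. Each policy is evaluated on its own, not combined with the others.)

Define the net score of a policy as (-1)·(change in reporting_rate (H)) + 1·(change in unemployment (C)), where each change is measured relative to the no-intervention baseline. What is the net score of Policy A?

-456

Baseline:
  S = 97
  G = 139
  C = 248 + 3·97 + 5·139 = 1234
  H = 264 − 97 − 4·139 + 4·1234 = 4547
Policy A (S + 57):
  S = 97 + 57 = 154
  G = 139
  C = 248 + 3·154 + 5·139 = 1405
  H = 264 − 154 − 4·139 + 4·1405 = 5174
ΔH = 5174 − 4547 = 627; ΔC = 1405 − 1234 = 171
Score = (-1)·627 + 1·171 = -456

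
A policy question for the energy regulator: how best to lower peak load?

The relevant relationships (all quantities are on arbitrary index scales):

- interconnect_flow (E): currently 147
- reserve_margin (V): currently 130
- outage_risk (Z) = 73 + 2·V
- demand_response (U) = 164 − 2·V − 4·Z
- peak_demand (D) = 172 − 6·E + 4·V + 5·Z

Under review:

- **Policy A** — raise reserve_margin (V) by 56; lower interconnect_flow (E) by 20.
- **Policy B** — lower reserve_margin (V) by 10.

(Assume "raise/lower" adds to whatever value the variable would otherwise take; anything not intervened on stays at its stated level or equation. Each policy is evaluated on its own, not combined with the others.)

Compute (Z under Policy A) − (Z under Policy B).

Policy A (V + 56, E − 20):
  V = 130 + 56 = 186
  Z = 73 + 2·186 = 445
Policy B (V − 10):
  V = 130 − 10 = 120
  Z = 73 + 2·120 = 313
Z: 445 − 313 = 132

132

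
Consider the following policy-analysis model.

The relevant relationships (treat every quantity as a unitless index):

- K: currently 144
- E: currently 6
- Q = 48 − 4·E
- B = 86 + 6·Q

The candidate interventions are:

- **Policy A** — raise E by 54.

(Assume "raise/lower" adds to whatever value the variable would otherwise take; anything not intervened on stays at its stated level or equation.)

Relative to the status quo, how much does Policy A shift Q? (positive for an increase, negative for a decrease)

Baseline:
  E = 6
  Q = 48 − 4·6 = 24
Policy A (E + 54):
  E = 6 + 54 = 60
  Q = 48 − 4·60 = -192
Change in Q: -192 − 24 = -216

-216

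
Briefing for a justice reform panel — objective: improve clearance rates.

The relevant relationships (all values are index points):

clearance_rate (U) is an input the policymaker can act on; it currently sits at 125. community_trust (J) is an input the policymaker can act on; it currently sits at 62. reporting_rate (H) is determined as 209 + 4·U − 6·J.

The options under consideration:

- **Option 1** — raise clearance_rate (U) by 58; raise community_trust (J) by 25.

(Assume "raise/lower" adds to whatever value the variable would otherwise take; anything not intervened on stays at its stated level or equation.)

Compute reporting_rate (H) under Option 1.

Option 1 (U + 58, J + 25):
  U = 125 + 58 = 183
  J = 62 + 25 = 87
  H = 209 + 4·183 − 6·87 = 419

419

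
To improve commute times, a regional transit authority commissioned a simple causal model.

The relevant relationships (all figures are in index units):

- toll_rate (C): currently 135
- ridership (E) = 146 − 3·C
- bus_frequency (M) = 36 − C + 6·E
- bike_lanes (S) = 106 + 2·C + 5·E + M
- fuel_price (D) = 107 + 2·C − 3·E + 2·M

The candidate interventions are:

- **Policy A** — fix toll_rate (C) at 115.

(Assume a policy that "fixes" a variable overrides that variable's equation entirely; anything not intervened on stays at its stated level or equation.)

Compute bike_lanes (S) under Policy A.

Policy A (C := 115):
  C = 115
  E = 146 − 3·115 = -199
  M = 36 − 115 + 6·(-199) = -1273
  S = 106 + 2·115 + 5·(-199) + (-1273) = -1932

-1932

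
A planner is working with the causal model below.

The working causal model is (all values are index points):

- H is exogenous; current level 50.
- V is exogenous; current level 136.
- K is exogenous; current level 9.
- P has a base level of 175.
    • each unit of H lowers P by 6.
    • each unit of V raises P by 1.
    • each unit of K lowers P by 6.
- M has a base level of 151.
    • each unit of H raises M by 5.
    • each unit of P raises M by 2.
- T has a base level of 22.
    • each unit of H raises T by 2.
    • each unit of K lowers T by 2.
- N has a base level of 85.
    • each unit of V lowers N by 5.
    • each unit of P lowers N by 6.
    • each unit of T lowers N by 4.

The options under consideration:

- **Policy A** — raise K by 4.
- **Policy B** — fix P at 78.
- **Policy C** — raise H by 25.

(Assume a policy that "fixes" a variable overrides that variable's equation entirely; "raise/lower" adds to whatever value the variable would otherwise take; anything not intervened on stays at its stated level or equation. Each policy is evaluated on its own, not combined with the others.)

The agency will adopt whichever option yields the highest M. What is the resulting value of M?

557

Policy A (K + 4):
  H = 50
  V = 136
  K = 9 + 4 = 13
  P = 175 − 6·50 + 136 − 6·13 = -67
  M = 151 + 5·50 + 2·(-67) = 267
Policy B (P := 78):
  H = 50
  V = 136
  K = 9
  P = 78
  M = 151 + 5·50 + 2·78 = 557
Policy C (H + 25):
  H = 50 + 25 = 75
  V = 136
  K = 9
  P = 175 − 6·75 + 136 − 6·9 = -193
  M = 151 + 5·75 + 2·(-193) = 140
Comparing — Policy A: M=267, Policy B: M=557, Policy C: M=140. Highest is 557 (Policy B).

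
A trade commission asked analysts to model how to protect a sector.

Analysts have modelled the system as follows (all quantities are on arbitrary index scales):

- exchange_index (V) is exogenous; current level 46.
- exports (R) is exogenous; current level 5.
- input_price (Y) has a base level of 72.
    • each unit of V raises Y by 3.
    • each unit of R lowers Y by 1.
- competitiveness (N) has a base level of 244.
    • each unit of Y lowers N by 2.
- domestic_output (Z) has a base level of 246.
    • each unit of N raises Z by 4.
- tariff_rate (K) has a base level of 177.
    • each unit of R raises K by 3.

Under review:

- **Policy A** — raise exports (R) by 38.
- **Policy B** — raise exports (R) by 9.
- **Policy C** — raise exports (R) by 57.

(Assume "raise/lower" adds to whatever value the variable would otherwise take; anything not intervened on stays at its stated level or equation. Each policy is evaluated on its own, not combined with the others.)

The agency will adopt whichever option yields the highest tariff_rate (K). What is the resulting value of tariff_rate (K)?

363

Policy A (R + 38):
  R = 5 + 38 = 43
  K = 177 + 3·43 = 306
Policy B (R + 9):
  R = 5 + 9 = 14
  K = 177 + 3·14 = 219
Policy C (R + 57):
  R = 5 + 57 = 62
  K = 177 + 3·62 = 363
Comparing — Policy A: K=306, Policy B: K=219, Policy C: K=363. Highest is 363 (Policy C).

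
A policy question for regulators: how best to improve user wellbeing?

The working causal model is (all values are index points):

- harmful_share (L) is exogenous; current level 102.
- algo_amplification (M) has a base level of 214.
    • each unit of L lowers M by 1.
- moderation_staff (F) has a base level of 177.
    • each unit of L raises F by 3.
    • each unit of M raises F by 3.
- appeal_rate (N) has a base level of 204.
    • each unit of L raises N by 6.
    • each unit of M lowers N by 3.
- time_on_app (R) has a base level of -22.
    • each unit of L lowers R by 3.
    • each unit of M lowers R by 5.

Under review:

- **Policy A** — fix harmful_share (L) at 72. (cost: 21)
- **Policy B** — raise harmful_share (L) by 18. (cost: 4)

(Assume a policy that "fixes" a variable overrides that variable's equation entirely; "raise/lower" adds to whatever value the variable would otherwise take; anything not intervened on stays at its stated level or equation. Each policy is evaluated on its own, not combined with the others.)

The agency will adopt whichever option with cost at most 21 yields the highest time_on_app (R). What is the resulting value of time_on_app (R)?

-852

Policy A (L := 72):
  L = 72
  M = 214 − 72 = 142
  R = -22 − 3·72 − 5·142 = -948
Policy B (L + 18):
  L = 102 + 18 = 120
  M = 214 − 120 = 94
  R = -22 − 3·120 − 5·94 = -852
Comparing — Policy A: R=-948, Policy B: R=-852. Highest is -852 (Policy B).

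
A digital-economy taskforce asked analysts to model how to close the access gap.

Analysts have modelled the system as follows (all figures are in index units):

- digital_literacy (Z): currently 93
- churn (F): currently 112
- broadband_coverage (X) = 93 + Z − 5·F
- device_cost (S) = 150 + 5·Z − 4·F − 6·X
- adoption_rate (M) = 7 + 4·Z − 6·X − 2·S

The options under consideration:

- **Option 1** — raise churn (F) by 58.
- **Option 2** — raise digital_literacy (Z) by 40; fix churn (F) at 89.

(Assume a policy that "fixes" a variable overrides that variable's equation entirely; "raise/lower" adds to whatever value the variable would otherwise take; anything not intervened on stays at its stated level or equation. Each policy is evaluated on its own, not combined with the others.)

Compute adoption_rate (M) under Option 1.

Option 1 (F + 58):
  Z = 93
  F = 112 + 58 = 170
  X = 93 + 93 − 5·170 = -664
  S = 150 + 5·93 − 4·170 − 6·(-664) = 3919
  M = 7 + 4·93 − 6·(-664) − 2·3919 = -3475

-3475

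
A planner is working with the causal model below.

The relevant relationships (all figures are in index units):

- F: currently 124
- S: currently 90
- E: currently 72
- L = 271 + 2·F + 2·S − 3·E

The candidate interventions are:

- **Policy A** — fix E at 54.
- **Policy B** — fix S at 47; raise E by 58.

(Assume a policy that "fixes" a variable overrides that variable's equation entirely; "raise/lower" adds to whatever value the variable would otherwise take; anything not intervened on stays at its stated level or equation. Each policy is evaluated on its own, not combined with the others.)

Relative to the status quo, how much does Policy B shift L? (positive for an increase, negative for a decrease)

Baseline:
  F = 124
  S = 90
  E = 72
  L = 271 + 2·124 + 2·90 − 3·72 = 483
Policy B (S := 47, E + 58):
  F = 124
  S = 47
  E = 72 + 58 = 130
  L = 271 + 2·124 + 2·47 − 3·130 = 223
Change in L: 223 − 483 = -260

-260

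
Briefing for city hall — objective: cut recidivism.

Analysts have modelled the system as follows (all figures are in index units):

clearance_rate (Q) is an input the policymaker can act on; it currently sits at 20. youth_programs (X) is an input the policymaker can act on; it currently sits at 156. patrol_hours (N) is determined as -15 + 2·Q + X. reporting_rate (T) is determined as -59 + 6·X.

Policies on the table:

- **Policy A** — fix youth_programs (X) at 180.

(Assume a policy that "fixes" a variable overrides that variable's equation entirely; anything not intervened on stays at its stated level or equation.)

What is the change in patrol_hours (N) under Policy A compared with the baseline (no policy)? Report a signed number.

24

Baseline:
  Q = 20
  X = 156
  N = -15 + 2·20 + 156 = 181
Policy A (X := 180):
  Q = 20
  X = 180
  N = -15 + 2·20 + 180 = 205
Change in N: 205 − 181 = 24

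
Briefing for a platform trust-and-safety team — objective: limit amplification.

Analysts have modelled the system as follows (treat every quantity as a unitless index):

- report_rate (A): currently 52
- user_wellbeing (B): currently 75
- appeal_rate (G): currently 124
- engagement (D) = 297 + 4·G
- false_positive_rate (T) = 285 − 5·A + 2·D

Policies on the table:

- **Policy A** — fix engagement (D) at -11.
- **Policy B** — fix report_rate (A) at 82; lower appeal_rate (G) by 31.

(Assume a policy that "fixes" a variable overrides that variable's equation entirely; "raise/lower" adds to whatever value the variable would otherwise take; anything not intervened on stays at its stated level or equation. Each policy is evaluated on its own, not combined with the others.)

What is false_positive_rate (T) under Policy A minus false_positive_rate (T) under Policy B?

-1210

Policy A (D := -11):
  A = 52
  G = 124
  D = -11
  T = 285 − 5·52 + 2·(-11) = 3
Policy B (A := 82, G − 31):
  A = 82
  G = 124 − 31 = 93
  D = 297 + 4·93 = 669
  T = 285 − 5·82 + 2·669 = 1213
T: 3 − 1213 = -1210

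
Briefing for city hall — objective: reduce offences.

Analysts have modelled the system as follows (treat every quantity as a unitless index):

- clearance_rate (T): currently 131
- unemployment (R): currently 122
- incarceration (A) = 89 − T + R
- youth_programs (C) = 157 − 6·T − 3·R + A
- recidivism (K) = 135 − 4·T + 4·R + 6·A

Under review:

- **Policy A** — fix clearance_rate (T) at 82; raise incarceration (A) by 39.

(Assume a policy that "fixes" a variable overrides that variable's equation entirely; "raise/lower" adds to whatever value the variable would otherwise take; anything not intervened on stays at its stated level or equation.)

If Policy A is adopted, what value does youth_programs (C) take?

-533

Policy A (T := 82, A + 39):
  T = 82
  R = 122
  A = 89 − 82 + 122 (+39 from intervention) = 168
  C = 157 − 6·82 − 3·122 + 168 = -533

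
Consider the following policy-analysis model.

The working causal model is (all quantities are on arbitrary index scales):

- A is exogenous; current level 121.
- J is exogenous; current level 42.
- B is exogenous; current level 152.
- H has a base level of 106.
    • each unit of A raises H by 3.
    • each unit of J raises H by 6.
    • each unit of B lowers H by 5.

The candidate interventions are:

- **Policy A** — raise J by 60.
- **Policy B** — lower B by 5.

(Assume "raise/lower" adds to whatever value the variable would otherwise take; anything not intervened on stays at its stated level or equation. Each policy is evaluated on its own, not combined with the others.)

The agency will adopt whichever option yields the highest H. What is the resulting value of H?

321

Policy A (J + 60):
  A = 121
  J = 42 + 60 = 102
  B = 152
  H = 106 + 3·121 + 6·102 − 5·152 = 321
Policy B (B − 5):
  A = 121
  J = 42
  B = 152 − 5 = 147
  H = 106 + 3·121 + 6·42 − 5·147 = -14
Comparing — Policy A: H=321, Policy B: H=-14. Highest is 321 (Policy A).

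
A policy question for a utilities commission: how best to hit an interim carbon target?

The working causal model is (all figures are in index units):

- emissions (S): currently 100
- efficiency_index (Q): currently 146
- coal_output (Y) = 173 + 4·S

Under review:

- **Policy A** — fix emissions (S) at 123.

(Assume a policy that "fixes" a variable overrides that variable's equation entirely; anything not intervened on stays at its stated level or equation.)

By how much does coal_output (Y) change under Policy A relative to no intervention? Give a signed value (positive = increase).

92

Baseline:
  S = 100
  Y = 173 + 4·100 = 573
Policy A (S := 123):
  S = 123
  Y = 173 + 4·123 = 665
Change in Y: 665 − 573 = 92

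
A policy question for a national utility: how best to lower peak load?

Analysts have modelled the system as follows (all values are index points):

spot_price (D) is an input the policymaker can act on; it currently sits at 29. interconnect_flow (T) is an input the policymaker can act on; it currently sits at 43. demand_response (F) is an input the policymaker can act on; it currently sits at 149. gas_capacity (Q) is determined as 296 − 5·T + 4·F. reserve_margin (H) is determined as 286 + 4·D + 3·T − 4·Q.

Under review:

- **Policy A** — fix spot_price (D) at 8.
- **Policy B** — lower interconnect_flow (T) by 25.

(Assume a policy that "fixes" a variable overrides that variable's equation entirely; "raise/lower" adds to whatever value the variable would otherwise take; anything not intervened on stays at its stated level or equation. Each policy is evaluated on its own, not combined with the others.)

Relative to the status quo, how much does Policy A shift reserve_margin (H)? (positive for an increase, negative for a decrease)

Baseline:
  D = 29
  T = 43
  F = 149
  Q = 296 − 5·43 + 4·149 = 677
  H = 286 + 4·29 + 3·43 − 4·677 = -2177
Policy A (D := 8):
  D = 8
  T = 43
  F = 149
  Q = 296 − 5·43 + 4·149 = 677
  H = 286 + 4·8 + 3·43 − 4·677 = -2261
Change in H: -2261 − (-2177) = -84

-84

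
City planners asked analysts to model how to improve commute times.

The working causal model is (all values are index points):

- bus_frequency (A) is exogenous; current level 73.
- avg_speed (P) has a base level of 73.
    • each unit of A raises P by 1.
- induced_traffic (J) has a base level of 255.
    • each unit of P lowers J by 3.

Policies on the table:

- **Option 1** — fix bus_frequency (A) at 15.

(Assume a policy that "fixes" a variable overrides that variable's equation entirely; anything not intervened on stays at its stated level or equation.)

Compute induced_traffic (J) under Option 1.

Option 1 (A := 15):
  A = 15
  P = 73 + 15 = 88
  J = 255 − 3·88 = -9

-9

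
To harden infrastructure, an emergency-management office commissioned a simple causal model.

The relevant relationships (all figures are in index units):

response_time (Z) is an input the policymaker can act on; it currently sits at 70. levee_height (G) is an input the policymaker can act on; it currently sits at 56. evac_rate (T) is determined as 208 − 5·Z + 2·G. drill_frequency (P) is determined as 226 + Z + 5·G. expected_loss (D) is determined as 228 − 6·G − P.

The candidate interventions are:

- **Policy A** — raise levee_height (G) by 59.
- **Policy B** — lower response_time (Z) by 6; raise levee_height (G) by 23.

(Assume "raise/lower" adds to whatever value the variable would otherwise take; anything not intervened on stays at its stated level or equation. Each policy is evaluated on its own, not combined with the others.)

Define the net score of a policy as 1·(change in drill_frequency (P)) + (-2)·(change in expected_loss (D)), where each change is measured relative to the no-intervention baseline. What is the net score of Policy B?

Baseline:
  Z = 70
  G = 56
  P = 226 + 70 + 5·56 = 576
  D = 228 − 6·56 − 576 = -684
Policy B (Z − 6, G + 23):
  Z = 70 − 6 = 64
  G = 56 + 23 = 79
  P = 226 + 64 + 5·79 = 685
  D = 228 − 6·79 − 685 = -931
ΔP = 685 − 576 = 109; ΔD = -931 − (-684) = -247
Score = 1·109 + (-2)·(-247) = 603

603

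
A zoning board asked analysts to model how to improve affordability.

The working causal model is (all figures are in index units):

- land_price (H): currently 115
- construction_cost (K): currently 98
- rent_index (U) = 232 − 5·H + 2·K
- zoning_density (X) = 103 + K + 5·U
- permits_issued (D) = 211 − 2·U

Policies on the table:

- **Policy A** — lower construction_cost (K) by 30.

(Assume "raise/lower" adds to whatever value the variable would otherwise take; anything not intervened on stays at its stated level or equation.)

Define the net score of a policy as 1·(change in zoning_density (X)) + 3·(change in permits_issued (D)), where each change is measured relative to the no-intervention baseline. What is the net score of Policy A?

Baseline:
  H = 115
  K = 98
  U = 232 − 5·115 + 2·98 = -147
  X = 103 + 98 + 5·(-147) = -534
  D = 211 − 2·(-147) = 505
Policy A (K − 30):
  H = 115
  K = 98 − 30 = 68
  U = 232 − 5·115 + 2·68 = -207
  X = 103 + 68 + 5·(-207) = -864
  D = 211 − 2·(-207) = 625
ΔX = -864 − (-534) = -330; ΔD = 625 − 505 = 120
Score = 1·(-330) + 3·120 = 30

30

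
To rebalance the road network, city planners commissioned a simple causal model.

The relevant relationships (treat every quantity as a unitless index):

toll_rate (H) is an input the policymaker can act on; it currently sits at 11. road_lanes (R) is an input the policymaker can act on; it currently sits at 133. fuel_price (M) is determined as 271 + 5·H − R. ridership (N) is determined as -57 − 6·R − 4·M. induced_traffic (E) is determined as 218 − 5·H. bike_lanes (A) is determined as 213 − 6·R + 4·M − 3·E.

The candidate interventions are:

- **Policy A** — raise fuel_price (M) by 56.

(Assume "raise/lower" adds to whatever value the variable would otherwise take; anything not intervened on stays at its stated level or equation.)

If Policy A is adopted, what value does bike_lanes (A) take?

-78

Policy A (M + 56):
  H = 11
  R = 133
  M = 271 + 5·11 − 133 (+56 from intervention) = 249
  E = 218 − 5·11 = 163
  A = 213 − 6·133 + 4·249 − 3·163 = -78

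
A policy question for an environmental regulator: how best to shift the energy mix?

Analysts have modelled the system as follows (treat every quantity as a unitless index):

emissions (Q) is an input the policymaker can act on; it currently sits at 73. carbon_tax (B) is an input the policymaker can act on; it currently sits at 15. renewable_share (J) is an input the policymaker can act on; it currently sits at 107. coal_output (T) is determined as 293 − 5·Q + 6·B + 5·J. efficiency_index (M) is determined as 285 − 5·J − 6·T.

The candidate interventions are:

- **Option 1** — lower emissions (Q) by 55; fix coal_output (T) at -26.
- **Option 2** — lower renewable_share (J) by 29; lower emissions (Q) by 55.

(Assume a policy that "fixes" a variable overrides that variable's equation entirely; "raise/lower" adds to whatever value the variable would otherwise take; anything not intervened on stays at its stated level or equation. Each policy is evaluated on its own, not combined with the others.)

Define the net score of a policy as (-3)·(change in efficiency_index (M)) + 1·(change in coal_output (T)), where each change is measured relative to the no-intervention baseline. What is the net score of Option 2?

Baseline:
  Q = 73
  B = 15
  J = 107
  T = 293 − 5·73 + 6·15 + 5·107 = 553
  M = 285 − 5·107 − 6·553 = -3568
Option 2 (J − 29, Q − 55):
  Q = 73 − 55 = 18
  B = 15
  J = 107 − 29 = 78
  T = 293 − 5·18 + 6·15 + 5·78 = 683
  M = 285 − 5·78 − 6·683 = -4203
ΔM = -4203 − (-3568) = -635; ΔT = 683 − 553 = 130
Score = (-3)·(-635) + 1·130 = 2035

2035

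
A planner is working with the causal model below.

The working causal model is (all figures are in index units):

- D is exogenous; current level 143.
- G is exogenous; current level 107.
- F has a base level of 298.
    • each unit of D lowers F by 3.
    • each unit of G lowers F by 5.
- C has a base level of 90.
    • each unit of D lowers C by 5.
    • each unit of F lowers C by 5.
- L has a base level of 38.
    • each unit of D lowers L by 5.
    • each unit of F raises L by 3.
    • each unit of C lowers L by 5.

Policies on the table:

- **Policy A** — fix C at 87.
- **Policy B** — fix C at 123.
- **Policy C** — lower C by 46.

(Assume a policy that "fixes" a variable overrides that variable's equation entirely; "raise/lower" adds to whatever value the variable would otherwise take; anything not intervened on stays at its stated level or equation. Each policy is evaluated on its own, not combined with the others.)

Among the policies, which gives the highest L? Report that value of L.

Policy A (C := 87):
  D = 143
  G = 107
  F = 298 − 3·143 − 5·107 = -666
  C = 87
  L = 38 − 5·143 + 3·(-666) − 5·87 = -3110
Policy B (C := 123):
  D = 143
  G = 107
  F = 298 − 3·143 − 5·107 = -666
  C = 123
  L = 38 − 5·143 + 3·(-666) − 5·123 = -3290
Policy C (C − 46):
  D = 143
  G = 107
  F = 298 − 3·143 − 5·107 = -666
  C = 90 − 5·143 − 5·(-666) (−46 from intervention) = 2659
  L = 38 − 5·143 + 3·(-666) − 5·2659 = -15970
Comparing — Policy A: L=-3110, Policy B: L=-3290, Policy C: L=-15970. Highest is -3110 (Policy A).

-3110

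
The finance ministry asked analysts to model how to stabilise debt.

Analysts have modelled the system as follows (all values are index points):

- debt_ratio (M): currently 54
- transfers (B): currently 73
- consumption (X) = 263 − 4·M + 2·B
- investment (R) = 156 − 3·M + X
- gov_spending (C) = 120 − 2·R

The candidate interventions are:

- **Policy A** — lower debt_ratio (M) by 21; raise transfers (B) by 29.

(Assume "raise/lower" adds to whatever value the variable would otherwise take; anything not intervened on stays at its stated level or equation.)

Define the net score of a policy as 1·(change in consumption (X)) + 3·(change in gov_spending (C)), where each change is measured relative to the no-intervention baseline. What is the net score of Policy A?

-1088

Baseline:
  M = 54
  B = 73
  X = 263 − 4·54 + 2·73 = 193
  R = 156 − 3·54 + 193 = 187
  C = 120 − 2·187 = -254
Policy A (M − 21, B + 29):
  M = 54 − 21 = 33
  B = 73 + 29 = 102
  X = 263 − 4·33 + 2·102 = 335
  R = 156 − 3·33 + 335 = 392
  C = 120 − 2·392 = -664
ΔX = 335 − 193 = 142; ΔC = -664 − (-254) = -410
Score = 1·142 + 3·(-410) = -1088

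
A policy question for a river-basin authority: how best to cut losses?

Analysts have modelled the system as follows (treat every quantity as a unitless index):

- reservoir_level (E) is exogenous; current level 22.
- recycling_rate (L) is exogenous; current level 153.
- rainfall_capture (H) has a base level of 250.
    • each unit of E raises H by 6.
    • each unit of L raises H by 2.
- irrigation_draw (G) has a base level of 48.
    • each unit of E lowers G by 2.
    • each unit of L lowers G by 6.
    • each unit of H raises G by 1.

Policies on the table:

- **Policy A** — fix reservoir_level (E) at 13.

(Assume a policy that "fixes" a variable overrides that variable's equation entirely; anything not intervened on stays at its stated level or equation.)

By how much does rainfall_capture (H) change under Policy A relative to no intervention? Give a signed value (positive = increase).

-54

Baseline:
  E = 22
  L = 153
  H = 250 + 6·22 + 2·153 = 688
Policy A (E := 13):
  E = 13
  L = 153
  H = 250 + 6·13 + 2·153 = 634
Change in H: 634 − 688 = -54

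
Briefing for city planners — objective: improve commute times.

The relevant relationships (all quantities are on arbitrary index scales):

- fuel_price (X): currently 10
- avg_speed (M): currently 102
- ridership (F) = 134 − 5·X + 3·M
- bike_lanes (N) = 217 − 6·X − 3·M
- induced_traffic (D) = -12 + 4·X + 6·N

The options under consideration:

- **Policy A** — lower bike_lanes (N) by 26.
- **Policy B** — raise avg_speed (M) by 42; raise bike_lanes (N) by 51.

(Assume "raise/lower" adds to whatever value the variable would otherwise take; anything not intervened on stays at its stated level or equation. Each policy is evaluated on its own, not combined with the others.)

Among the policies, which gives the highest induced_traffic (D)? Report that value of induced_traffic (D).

-1022

Policy A (N − 26):
  X = 10
  M = 102
  N = 217 − 6·10 − 3·102 (−26 from intervention) = -175
  D = -12 + 4·10 + 6·(-175) = -1022
Policy B (M + 42, N + 51):
  X = 10
  M = 102 + 42 = 144
  N = 217 − 6·10 − 3·144 (+51 from intervention) = -224
  D = -12 + 4·10 + 6·(-224) = -1316
Comparing — Policy A: D=-1022, Policy B: D=-1316. Highest is -1022 (Policy A).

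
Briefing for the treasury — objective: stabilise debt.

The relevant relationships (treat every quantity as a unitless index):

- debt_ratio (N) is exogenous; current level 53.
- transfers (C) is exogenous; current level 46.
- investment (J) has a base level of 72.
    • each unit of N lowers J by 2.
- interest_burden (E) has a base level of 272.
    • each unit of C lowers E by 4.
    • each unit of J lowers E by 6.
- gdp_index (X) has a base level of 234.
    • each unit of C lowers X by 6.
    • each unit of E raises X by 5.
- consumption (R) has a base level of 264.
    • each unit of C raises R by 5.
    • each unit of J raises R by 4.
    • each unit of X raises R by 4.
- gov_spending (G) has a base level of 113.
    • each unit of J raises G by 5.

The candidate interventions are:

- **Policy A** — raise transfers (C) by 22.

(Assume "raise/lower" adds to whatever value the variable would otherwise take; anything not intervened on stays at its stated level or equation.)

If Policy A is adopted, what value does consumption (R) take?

3852

Policy A (C + 22):
  N = 53
  C = 46 + 22 = 68
  J = 72 − 2·53 = -34
  E = 272 − 4·68 − 6·(-34) = 204
  X = 234 − 6·68 + 5·204 = 846
  R = 264 + 5·68 + 4·(-34) + 4·846 = 3852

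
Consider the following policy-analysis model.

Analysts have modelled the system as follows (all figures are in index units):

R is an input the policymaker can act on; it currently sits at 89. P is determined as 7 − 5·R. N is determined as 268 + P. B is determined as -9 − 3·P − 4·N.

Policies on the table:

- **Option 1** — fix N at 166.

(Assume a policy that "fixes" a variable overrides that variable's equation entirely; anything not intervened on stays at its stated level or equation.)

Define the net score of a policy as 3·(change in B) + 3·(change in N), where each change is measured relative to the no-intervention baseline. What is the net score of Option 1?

-3024

Baseline:
  R = 89
  P = 7 − 5·89 = -438
  N = 268 + (-438) = -170
  B = -9 − 3·(-438) − 4·(-170) = 1985
Option 1 (N := 166):
  R = 89
  P = 7 − 5·89 = -438
  N = 166
  B = -9 − 3·(-438) − 4·166 = 641
ΔB = 641 − 1985 = -1344; ΔN = 166 − (-170) = 336
Score = 3·(-1344) + 3·336 = -3024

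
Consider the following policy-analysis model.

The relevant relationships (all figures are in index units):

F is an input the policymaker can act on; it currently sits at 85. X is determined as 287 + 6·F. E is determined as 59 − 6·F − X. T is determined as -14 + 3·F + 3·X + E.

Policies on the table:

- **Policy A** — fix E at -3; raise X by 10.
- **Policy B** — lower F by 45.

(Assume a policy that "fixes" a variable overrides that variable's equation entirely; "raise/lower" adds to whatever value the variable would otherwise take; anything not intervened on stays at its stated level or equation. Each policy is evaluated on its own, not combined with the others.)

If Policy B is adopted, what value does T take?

979

Policy B (F − 45):
  F = 85 − 45 = 40
  X = 287 + 6·40 = 527
  E = 59 − 6·40 − 527 = -708
  T = -14 + 3·40 + 3·527 + (-708) = 979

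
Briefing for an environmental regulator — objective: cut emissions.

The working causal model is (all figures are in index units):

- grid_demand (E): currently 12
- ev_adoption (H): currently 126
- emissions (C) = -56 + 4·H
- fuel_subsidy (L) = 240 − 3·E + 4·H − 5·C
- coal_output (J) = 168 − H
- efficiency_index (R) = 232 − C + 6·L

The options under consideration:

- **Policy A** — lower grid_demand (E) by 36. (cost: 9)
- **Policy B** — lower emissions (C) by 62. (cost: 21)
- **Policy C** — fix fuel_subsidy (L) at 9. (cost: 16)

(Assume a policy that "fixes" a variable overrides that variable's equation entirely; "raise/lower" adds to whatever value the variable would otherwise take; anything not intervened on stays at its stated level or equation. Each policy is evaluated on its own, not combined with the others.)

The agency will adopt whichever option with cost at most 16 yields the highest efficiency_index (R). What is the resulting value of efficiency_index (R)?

Policy A (E − 36):
  E = 12 − 36 = -24
  H = 126
  C = -56 + 4·126 = 448
  L = 240 − 3·(-24) + 4·126 − 5·448 = -1424
  R = 232 − 448 + 6·(-1424) = -8760
Policy C (L := 9):
  E = 12
  H = 126
  C = -56 + 4·126 = 448
  L = 9
  R = 232 − 448 + 6·9 = -162
Comparing — Policy A: R=-8760, Policy C: R=-162. Highest is -162 (Policy C).

-162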